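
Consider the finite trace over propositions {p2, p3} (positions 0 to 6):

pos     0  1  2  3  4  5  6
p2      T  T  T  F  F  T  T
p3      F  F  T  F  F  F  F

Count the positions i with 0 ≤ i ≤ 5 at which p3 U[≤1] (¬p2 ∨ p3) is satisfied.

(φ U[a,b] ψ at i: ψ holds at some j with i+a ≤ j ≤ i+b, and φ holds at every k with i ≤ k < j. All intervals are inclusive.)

3

Evaluate at each i in [0,5]:
  i=0: ✗ (no rhs in [0,1])
  i=1: ✗ (lhs fails at k=1 before rhs at j=2)
  i=2: ✓ (rhs at j=2)
  i=3: ✓ (rhs at j=3)
  i=4: ✓ (rhs at j=4)
  i=5: ✗ (no rhs in [5,6])
Positions where it holds: {2, 3, 4} → 3.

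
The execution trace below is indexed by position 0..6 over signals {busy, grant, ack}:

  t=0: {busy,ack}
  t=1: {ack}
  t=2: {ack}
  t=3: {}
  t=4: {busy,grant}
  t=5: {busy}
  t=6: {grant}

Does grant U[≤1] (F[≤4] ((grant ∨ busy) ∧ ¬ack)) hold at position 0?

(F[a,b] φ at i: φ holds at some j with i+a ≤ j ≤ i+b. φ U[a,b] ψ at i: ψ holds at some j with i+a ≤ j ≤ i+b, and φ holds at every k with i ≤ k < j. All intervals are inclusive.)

Need some j in [0,1] with F[≤4] ((grant ∨ busy) ∧ ¬ack), and grant at every k in [0,j-1].
  j=0: F[≤4] ((grant ∨ busy) ∧ ¬ack) holds; no prefix to check → satisfied.

Yes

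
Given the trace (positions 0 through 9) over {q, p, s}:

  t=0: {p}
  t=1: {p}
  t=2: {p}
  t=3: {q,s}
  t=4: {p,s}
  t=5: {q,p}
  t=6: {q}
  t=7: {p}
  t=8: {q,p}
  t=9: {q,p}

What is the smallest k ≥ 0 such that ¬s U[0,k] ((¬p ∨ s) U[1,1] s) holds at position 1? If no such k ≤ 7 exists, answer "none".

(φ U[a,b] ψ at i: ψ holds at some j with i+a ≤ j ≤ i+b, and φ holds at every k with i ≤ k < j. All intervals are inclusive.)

Need earliest j ≥ 1 with ((¬p ∨ s) U[1,1] s), and ¬s at every k in [1,j-1].
  j=1: rhs fails.
  j=2: rhs fails.
  j=3: rhs holds; lhs holds on [1,2]. k = 2.

2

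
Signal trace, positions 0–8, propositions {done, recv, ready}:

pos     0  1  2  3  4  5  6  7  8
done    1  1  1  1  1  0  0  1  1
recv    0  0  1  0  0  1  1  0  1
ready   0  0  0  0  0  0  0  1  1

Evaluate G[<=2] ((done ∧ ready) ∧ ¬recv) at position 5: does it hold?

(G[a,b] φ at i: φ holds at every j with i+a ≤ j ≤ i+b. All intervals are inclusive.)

No

Check ((done ∧ ready) ∧ ¬recv) at every j in [5,7]:
  j=5: false
  j=6: false
  j=7: true
Fails at j=5 → formula fails.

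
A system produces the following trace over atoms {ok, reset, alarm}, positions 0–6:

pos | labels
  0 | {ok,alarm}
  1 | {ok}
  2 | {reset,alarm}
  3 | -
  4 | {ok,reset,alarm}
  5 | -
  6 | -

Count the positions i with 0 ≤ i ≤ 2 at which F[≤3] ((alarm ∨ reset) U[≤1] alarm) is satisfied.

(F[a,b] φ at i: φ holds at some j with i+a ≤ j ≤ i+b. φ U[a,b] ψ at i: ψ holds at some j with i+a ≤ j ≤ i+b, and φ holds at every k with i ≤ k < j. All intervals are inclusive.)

3

Evaluate at each i in [0,2]:
  i=0: ✓ (witness j=0)
  i=1: ✓ (witness j=2)
  i=2: ✓ (witness j=2)
Positions where it holds: {0, 1, 2} → 3.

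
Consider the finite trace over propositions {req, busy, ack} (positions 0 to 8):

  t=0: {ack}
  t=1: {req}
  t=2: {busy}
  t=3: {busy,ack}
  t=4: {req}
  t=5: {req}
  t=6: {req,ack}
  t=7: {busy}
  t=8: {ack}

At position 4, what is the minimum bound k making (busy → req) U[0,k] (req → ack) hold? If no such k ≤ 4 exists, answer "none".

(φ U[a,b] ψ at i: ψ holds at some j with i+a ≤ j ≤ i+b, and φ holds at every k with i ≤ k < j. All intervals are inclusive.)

2

Need earliest j ≥ 4 with (req → ack), and (busy → req) at every k in [4,j-1].
  j=4: rhs fails.
  j=5: rhs fails.
  j=6: rhs holds; lhs holds on [4,5]. k = 2.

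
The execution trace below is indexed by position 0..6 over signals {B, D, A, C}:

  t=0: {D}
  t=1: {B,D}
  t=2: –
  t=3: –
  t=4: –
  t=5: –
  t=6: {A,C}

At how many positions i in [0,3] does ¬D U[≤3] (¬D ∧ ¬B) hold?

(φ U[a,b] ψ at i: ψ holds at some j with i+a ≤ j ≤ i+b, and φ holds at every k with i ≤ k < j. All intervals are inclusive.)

2

Evaluate at each i in [0,3]:
  i=0: ✗ (lhs fails at k=0 before rhs at j=2)
  i=1: ✗ (lhs fails at k=1 before rhs at j=2)
  i=2: ✓ (rhs at j=2)
  i=3: ✓ (rhs at j=3)
Positions where it holds: {2, 3} → 2.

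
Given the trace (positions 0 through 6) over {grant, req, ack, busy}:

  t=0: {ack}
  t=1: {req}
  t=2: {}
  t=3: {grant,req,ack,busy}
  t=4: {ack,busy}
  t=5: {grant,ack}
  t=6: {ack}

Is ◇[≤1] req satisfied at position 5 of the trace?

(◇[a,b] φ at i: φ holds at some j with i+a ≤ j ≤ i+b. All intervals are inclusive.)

No

Check req at each j in [5,6]:
  j=5: false
  j=6: false
No position in the window satisfies it → formula fails.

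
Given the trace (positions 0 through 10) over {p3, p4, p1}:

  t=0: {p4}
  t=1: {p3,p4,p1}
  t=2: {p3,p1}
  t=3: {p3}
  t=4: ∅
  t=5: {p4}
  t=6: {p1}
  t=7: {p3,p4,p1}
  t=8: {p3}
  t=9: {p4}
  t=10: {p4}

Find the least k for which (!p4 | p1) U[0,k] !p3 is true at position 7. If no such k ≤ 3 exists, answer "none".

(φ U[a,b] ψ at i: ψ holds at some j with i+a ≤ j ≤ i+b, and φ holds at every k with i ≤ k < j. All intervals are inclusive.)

Need earliest j ≥ 7 with !p3, and (!p4 | p1) at every k in [7,j-1].
  j=7: rhs fails.
  j=8: rhs fails.
  j=9: rhs holds; lhs holds on [7,8]. k = 2.

2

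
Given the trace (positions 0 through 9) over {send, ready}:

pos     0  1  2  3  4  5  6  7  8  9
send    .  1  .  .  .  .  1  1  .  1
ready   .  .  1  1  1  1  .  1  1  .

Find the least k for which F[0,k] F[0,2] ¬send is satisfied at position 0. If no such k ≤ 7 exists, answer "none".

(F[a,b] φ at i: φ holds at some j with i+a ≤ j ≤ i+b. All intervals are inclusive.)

Scan j = 0,1,… for F[0,2] ¬send:
  j=0: holds
First hit at j=0, so smallest k = 0-0 = 0.

0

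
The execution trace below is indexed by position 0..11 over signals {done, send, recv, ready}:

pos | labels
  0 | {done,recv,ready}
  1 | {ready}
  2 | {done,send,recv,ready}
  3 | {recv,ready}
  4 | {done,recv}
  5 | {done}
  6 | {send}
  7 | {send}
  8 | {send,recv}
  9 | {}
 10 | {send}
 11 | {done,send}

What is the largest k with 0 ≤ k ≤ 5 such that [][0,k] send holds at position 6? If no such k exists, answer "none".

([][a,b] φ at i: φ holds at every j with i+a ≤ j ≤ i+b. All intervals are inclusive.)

send must hold from j=6 onward; find where it first fails.
  j=6: holds
  j=7: holds
  j=8: holds
  j=9: fails
Holds on [6,8], so largest k = 2.

2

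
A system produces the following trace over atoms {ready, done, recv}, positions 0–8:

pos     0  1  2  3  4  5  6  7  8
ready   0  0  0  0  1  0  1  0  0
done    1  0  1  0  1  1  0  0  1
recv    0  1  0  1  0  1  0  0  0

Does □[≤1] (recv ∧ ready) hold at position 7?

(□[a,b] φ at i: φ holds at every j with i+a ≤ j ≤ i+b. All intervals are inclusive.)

Check (recv ∧ ready) at every j in [7,8]:
  j=7: false
  j=8: false
Fails at j=7 → formula fails.

False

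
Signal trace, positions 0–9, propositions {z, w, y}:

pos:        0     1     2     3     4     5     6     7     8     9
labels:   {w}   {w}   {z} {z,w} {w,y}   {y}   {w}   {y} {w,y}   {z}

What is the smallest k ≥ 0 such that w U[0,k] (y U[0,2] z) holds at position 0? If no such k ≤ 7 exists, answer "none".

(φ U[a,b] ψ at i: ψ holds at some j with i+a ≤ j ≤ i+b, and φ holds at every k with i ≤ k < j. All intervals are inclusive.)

Need earliest j ≥ 0 with (y U[0,2] z), and w at every k in [0,j-1].
  j=0: rhs fails.
  j=1: rhs fails.
  j=2: rhs holds; lhs holds on [0,1]. k = 2.

2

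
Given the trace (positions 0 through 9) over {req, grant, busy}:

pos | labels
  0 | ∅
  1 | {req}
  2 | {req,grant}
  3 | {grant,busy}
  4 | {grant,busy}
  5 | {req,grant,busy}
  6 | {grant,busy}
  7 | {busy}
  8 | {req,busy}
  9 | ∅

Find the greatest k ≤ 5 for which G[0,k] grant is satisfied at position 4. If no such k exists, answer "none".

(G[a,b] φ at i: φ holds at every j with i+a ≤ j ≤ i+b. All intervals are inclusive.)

2

grant must hold from j=4 onward; find where it first fails.
  j=4: holds
  j=5: holds
  j=6: holds
  j=7: fails
Holds on [4,6], so largest k = 2.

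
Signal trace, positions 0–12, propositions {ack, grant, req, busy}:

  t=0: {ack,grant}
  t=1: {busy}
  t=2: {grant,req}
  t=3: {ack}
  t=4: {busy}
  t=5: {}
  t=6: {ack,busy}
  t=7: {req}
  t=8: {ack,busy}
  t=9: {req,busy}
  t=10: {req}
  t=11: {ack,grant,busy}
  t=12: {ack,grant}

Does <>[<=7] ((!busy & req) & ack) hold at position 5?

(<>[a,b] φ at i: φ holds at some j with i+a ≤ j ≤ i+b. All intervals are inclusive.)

Does not hold

Check ((!busy & req) & ack) at each j in [5,12]:
  j=5: false
  j=6: false
  j=7: false
  j=8: false
  j=9: false
  j=10: false
  j=11: false
  j=12: false
No position in the window satisfies it → formula fails.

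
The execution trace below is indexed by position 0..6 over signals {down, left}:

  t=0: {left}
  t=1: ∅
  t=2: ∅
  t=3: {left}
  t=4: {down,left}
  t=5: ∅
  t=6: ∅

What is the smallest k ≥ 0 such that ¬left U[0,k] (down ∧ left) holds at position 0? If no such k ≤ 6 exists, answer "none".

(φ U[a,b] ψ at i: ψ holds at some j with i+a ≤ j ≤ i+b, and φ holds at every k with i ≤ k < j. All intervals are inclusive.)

Need earliest j ≥ 0 with (down ∧ left), and ¬left at every k in [0,j-1].
  j=0: rhs fails.
  j=1: rhs fails.
  j=2: rhs fails.
  j=3: rhs fails.
  j=4: rhs holds but lhs fails at k=0.
  j=5: rhs fails.
  j=6: rhs fails.
No witness within the range → none.

none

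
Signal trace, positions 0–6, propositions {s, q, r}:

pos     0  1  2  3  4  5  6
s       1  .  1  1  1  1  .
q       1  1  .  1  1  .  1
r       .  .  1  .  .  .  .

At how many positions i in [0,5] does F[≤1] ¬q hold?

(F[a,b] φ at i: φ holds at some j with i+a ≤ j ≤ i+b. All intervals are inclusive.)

4

Evaluate at each i in [0,5]:
  i=0: ✗ (none in [0,1])
  i=1: ✓ (witness j=2)
  i=2: ✓ (witness j=2)
  i=3: ✗ (none in [3,4])
  i=4: ✓ (witness j=5)
  i=5: ✓ (witness j=5)
Positions where it holds: {1, 2, 4, 5} → 4.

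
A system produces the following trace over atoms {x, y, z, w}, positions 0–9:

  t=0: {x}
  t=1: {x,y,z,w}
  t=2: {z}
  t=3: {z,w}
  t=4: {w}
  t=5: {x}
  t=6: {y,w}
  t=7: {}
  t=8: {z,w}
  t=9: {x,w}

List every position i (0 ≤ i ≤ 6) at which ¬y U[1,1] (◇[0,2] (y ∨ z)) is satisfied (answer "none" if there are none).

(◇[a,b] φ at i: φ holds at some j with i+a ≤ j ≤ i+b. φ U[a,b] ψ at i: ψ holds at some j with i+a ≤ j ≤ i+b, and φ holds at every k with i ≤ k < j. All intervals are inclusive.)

Evaluate at each i in [0,6]:
  i=0: ✓ (rhs at j=1; lhs holds on [0,0])
  i=1: ✗ (lhs fails at k=1 before rhs at j=2)
  i=2: ✓ (rhs at j=3; lhs holds on [2,2])
  i=3: ✓ (rhs at j=4; lhs holds on [3,3])
  i=4: ✓ (rhs at j=5; lhs holds on [4,4])
  i=5: ✓ (rhs at j=6; lhs holds on [5,5])
  i=6: ✗ (lhs fails at k=6 before rhs at j=7)

0, 2, 3, 4, 5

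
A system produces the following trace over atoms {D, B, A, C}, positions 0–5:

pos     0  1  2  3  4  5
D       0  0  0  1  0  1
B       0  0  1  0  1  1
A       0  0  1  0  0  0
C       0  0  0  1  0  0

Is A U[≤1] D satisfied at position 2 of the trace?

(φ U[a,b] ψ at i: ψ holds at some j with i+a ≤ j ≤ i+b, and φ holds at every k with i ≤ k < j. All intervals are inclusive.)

Yes

Need some j in [2,3] with D, and A at every k in [2,j-1].
  j=2: D false.
  j=3: D holds; A holds at every k in [2,2] → satisfied.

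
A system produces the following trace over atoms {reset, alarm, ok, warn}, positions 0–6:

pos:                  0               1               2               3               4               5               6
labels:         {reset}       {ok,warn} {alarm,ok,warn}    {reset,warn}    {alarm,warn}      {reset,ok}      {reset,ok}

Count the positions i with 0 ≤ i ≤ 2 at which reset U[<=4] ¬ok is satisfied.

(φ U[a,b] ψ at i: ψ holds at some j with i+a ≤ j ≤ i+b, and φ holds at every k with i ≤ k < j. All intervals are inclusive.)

Evaluate at each i in [0,2]:
  i=0: ✓ (rhs at j=0)
  i=1: ✗ (lhs fails at k=1 before rhs at j=3)
  i=2: ✗ (lhs fails at k=2 before rhs at j=3)
Positions where it holds: {0} → 1.

1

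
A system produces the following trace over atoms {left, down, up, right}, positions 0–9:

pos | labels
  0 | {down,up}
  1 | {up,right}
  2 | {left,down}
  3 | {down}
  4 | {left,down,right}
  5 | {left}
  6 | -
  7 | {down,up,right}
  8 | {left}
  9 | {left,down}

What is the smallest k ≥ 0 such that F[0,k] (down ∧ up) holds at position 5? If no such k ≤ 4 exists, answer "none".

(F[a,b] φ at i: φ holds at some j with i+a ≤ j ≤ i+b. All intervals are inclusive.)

2

Scan j = 5,6,… for (down ∧ up):
  j=5: fails
  j=6: fails
  j=7: holds
First hit at j=7, so smallest k = 7-5 = 2.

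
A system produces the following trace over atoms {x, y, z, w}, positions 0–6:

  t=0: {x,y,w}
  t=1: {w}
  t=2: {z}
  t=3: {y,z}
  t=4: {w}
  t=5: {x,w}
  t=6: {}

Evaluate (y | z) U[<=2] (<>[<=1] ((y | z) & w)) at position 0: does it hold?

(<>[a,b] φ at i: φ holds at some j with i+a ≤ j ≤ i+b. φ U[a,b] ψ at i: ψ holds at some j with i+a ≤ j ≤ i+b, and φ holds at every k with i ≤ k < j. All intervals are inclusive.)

Need some j in [0,2] with <>[<=1] ((y | z) & w), and (y | z) at every k in [0,j-1].
  j=0: <>[<=1] ((y | z) & w) holds; no prefix to check → satisfied.

Holds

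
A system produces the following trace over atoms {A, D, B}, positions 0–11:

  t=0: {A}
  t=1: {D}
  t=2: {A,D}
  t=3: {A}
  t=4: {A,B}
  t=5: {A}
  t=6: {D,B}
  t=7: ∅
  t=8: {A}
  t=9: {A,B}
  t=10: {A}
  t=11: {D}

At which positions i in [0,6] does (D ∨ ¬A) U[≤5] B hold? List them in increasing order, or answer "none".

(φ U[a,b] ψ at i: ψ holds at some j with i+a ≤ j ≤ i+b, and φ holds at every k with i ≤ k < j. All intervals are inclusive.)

4, 6

Evaluate at each i in [0,6]:
  i=0: ✗ (lhs fails at k=0 before rhs at j=4)
  i=1: ✗ (lhs fails at k=3 before rhs at j=4)
  i=2: ✗ (lhs fails at k=3 before rhs at j=4)
  i=3: ✗ (lhs fails at k=3 before rhs at j=4)
  i=4: ✓ (rhs at j=4)
  i=5: ✗ (lhs fails at k=5 before rhs at j=6)
  i=6: ✓ (rhs at j=6)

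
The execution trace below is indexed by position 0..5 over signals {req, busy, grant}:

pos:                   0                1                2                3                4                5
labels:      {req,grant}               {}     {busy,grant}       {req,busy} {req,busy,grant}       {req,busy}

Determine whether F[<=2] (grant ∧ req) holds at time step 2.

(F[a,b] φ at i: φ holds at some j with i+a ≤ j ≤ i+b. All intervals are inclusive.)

Holds

Check (grant ∧ req) at each j in [2,4]:
  j=2: false
  j=3: false
  j=4: true
Found at j=4 → formula holds.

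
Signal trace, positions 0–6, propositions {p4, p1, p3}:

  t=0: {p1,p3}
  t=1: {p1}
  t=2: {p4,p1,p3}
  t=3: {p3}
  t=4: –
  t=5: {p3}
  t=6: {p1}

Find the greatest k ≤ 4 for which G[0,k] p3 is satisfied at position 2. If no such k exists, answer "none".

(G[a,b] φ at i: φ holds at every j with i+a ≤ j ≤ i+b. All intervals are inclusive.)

p3 must hold from j=2 onward; find where it first fails.
  j=2: holds
  j=3: holds
  j=4: fails
Holds on [2,3], so largest k = 1.

1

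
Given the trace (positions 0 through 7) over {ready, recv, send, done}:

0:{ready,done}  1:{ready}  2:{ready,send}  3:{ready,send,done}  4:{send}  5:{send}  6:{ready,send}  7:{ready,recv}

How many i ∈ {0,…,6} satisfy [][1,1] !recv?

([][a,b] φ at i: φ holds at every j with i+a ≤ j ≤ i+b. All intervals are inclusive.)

Evaluate at each i in [0,6]:
  i=0: ✓ (all of [1,1])
  i=1: ✓ (all of [2,2])
  i=2: ✓ (all of [3,3])
  i=3: ✓ (all of [4,4])
  i=4: ✓ (all of [5,5])
  i=5: ✓ (all of [6,6])
  i=6: ✗ (fails at j=7)
Positions where it holds: {0, 1, 2, 3, 4, 5} → 6.

6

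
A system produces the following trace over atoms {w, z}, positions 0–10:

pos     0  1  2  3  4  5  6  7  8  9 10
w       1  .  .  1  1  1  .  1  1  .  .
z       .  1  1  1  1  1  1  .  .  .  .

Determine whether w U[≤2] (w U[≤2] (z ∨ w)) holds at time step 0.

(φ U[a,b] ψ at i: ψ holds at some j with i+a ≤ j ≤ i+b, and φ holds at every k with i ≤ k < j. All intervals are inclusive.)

Yes

Need some j in [0,2] with (w U[≤2] (z ∨ w)), and w at every k in [0,j-1].
  j=0: (w U[≤2] (z ∨ w)) holds; no prefix to check → satisfied.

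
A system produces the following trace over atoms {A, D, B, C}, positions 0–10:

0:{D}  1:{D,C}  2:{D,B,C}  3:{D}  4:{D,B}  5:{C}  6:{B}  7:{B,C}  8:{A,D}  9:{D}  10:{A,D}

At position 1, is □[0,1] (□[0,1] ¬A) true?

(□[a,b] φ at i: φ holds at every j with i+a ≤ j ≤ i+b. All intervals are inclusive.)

Holds

Check □[0,1] ¬A at every j in [1,2]:
  j=1: holds on [1,2]
  j=2: holds on [2,3]
All positions satisfy it → formula holds.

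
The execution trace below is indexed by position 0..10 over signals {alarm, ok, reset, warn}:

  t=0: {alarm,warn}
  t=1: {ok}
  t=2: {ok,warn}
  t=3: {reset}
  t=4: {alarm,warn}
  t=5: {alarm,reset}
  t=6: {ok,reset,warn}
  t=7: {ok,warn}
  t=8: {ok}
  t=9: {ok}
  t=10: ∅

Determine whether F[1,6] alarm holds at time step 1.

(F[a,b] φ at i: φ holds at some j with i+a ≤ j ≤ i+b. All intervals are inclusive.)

Check alarm at each j in [2,7]:
  j=2: false
  j=3: false
  j=4: true
  j=5: true
  j=6: false
  j=7: false
Found at j=4 → formula holds.

Holds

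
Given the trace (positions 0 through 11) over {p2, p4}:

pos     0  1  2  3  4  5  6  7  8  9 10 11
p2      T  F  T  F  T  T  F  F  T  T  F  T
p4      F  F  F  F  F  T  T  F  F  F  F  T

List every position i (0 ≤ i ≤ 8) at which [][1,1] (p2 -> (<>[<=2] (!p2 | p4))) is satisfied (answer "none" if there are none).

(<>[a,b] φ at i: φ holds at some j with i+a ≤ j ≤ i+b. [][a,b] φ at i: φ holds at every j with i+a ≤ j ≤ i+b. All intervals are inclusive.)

Evaluate at each i in [0,8]:
  i=0: ✓ (all of [1,1])
  i=1: ✓ (all of [2,2])
  i=2: ✓ (all of [3,3])
  i=3: ✓ (all of [4,4])
  i=4: ✓ (all of [5,5])
  i=5: ✓ (all of [6,6])
  i=6: ✓ (all of [7,7])
  i=7: ✓ (all of [8,8])
  i=8: ✓ (all of [9,9])

0, 1, 2, 3, 4, 5, 6, 7, 8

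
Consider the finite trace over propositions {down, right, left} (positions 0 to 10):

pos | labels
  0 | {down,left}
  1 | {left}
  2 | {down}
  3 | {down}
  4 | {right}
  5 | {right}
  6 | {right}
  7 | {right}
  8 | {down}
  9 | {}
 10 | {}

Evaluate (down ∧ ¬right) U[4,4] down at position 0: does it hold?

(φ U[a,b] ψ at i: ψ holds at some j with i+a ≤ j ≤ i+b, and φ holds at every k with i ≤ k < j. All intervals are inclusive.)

Need some j in [4,4] with down, and (down ∧ ¬right) at every k in [0,j-1].
  j=4: down false.
No j in the window works → until fails.

False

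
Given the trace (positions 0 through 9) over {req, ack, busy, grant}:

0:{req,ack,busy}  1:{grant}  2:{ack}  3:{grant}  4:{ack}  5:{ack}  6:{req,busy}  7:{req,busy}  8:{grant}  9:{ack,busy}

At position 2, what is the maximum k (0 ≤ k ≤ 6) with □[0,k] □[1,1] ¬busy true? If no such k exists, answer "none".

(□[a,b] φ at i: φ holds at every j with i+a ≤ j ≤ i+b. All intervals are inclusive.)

2

□[1,1] ¬busy must hold from j=2 onward; find where it first fails.
  j=2: holds
  j=3: holds
  j=4: holds
  j=5: fails
Holds on [2,4], so largest k = 2.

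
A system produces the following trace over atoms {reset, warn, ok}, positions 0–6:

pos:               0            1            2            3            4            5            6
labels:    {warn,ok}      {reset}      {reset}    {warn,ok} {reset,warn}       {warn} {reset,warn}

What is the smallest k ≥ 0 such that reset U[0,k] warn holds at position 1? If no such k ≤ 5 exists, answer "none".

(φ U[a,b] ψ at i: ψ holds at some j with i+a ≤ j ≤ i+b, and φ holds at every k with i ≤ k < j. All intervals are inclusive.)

2

Need earliest j ≥ 1 with warn, and reset at every k in [1,j-1].
  j=1: rhs fails.
  j=2: rhs fails.
  j=3: rhs holds; lhs holds on [1,2]. k = 2.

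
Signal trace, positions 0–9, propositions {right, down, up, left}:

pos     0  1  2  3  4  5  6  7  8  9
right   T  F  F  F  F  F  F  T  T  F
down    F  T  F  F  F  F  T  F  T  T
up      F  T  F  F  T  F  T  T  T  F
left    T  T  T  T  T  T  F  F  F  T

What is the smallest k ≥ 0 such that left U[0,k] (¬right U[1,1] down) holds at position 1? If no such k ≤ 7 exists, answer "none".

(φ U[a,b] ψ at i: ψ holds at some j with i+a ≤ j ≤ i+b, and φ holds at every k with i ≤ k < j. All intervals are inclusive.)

Need earliest j ≥ 1 with (¬right U[1,1] down), and left at every k in [1,j-1].
  j=1: rhs fails.
  j=2: rhs fails.
  j=3: rhs fails.
  j=4: rhs fails.
  j=5: rhs holds; lhs holds on [1,4]. k = 4.

4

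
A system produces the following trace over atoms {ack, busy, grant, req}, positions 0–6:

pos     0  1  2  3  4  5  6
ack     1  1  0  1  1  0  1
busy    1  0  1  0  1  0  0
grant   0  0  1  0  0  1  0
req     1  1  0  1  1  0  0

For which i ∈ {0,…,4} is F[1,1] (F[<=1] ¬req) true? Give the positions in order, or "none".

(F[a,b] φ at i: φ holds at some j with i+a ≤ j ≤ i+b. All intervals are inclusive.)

0, 1, 3, 4

Evaluate at each i in [0,4]:
  i=0: ✓ (witness j=1)
  i=1: ✓ (witness j=2)
  i=2: ✗ (none in [3,3])
  i=3: ✓ (witness j=4)
  i=4: ✓ (witness j=5)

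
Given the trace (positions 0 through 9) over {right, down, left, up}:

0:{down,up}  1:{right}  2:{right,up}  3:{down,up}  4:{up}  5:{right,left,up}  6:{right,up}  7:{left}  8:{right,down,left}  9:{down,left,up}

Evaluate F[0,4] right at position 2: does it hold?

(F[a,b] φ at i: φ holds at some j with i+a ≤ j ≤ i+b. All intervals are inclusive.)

Yes

Check right at each j in [2,6]:
  j=2: true
  j=3: false
  j=4: false
  j=5: true
  j=6: true
Found at j=2 → formula holds.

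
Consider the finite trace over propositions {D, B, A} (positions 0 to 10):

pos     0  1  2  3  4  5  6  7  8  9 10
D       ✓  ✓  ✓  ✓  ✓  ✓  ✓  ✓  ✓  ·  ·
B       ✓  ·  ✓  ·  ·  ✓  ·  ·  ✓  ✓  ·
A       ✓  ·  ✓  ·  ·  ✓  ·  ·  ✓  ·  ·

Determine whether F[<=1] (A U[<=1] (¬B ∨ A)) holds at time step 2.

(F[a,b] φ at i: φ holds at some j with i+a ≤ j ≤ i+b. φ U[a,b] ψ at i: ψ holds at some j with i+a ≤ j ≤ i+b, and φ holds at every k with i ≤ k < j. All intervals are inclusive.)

Check (A U[<=1] (¬B ∨ A)) at each j in [2,3]:
  j=2: holds
  j=3: holds
Found at j=2 → formula holds.

Holds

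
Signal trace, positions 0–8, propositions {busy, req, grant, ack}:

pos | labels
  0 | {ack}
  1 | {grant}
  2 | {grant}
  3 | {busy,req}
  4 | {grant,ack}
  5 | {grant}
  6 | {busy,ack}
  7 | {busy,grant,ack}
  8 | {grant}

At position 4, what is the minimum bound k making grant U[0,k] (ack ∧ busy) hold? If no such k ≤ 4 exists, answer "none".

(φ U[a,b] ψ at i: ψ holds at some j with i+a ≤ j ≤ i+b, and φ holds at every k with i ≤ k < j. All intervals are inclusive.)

Need earliest j ≥ 4 with (ack ∧ busy), and grant at every k in [4,j-1].
  j=4: rhs fails.
  j=5: rhs fails.
  j=6: rhs holds; lhs holds on [4,5]. k = 2.

2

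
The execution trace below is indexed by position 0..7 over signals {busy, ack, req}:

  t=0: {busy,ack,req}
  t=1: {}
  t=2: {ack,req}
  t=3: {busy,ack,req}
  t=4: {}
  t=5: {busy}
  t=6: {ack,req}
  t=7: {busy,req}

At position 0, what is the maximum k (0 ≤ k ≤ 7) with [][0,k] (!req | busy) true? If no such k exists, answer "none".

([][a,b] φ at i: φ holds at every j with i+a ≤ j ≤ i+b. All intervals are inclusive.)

(!req | busy) must hold from j=0 onward; find where it first fails.
  j=0: holds
  j=1: holds
  j=2: fails
Holds on [0,1], so largest k = 1.

1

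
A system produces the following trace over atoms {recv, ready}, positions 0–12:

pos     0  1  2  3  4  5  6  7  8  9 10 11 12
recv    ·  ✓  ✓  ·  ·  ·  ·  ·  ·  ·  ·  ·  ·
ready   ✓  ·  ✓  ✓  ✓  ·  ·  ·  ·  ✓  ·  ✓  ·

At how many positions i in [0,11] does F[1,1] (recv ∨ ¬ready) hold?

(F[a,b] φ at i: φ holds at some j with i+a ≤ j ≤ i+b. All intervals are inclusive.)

Evaluate at each i in [0,11]:
  i=0: ✓ (witness j=1)
  i=1: ✓ (witness j=2)
  i=2: ✗ (none in [3,3])
  i=3: ✗ (none in [4,4])
  i=4: ✓ (witness j=5)
  i=5: ✓ (witness j=6)
  i=6: ✓ (witness j=7)
  i=7: ✓ (witness j=8)
  i=8: ✗ (none in [9,9])
  i=9: ✓ (witness j=10)
  i=10: ✗ (none in [11,11])
  i=11: ✓ (witness j=12)
Positions where it holds: {0, 1, 4, 5, 6, 7, 9, 11} → 8.

8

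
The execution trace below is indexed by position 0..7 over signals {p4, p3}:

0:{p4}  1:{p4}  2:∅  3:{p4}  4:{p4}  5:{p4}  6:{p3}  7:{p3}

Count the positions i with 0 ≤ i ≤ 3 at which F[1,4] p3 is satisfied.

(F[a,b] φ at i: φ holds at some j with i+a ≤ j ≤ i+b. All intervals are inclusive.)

Evaluate at each i in [0,3]:
  i=0: ✗ (none in [1,4])
  i=1: ✗ (none in [2,5])
  i=2: ✓ (witness j=6)
  i=3: ✓ (witness j=6)
Positions where it holds: {2, 3} → 2.

2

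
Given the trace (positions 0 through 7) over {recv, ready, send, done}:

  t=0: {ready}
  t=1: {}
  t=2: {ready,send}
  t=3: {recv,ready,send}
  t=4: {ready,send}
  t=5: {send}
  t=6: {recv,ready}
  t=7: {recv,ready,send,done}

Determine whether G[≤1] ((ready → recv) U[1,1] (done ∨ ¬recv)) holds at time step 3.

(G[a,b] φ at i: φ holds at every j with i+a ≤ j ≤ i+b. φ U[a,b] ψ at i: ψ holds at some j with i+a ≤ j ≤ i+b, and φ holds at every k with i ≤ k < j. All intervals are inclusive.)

Check ((ready → recv) U[1,1] (done ∨ ¬recv)) at every j in [3,4]:
  j=3: holds
  j=4: fails
Fails at j=4 → formula fails.

Does not hold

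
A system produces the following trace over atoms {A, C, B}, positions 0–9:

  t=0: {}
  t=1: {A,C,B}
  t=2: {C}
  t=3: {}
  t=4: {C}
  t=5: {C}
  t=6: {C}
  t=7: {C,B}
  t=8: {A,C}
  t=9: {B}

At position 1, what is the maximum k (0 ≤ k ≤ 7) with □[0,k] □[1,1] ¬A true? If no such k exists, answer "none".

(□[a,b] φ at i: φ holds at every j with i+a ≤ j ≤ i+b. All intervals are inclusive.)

□[1,1] ¬A must hold from j=1 onward; find where it first fails.
  j=1: holds
  j=2: holds
  j=3: holds
  j=4: holds
  j=5: holds
  j=6: holds
  j=7: fails
Holds on [1,6], so largest k = 5.

5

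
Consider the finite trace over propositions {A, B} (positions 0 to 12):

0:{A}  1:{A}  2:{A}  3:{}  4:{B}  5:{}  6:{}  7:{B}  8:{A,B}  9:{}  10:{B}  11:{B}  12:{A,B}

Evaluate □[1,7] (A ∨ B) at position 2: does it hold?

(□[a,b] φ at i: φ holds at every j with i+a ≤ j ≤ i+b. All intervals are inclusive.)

Check (A ∨ B) at every j in [3,9]:
  j=3: false
  j=4: true
  j=5: false
  j=6: false
  j=7: true
  j=8: true
  j=9: false
Fails at j=3 → formula fails.

False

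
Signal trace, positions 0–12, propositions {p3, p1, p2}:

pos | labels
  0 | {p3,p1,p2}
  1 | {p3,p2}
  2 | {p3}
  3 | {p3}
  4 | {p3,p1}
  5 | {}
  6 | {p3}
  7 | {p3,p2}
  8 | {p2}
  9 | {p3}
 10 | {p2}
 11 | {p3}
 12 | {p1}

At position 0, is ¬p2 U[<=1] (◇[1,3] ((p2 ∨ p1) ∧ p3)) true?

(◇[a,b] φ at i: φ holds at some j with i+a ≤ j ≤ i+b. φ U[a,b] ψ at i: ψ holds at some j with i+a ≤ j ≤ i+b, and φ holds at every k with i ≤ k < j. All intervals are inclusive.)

Need some j in [0,1] with ◇[1,3] ((p2 ∨ p1) ∧ p3), and ¬p2 at every k in [0,j-1].
  j=0: ◇[1,3] ((p2 ∨ p1) ∧ p3) holds; no prefix to check → satisfied.

True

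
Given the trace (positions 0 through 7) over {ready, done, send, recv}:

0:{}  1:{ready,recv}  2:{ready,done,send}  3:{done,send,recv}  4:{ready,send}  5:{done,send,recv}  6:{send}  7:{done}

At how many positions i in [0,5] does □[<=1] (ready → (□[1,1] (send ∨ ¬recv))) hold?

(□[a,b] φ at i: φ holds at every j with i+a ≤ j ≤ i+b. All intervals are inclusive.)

Evaluate at each i in [0,5]:
  i=0: ✓ (all of [0,1])
  i=1: ✓ (all of [1,2])
  i=2: ✓ (all of [2,3])
  i=3: ✓ (all of [3,4])
  i=4: ✓ (all of [4,5])
  i=5: ✓ (all of [5,6])
Positions where it holds: {0, 1, 2, 3, 4, 5} → 6.

6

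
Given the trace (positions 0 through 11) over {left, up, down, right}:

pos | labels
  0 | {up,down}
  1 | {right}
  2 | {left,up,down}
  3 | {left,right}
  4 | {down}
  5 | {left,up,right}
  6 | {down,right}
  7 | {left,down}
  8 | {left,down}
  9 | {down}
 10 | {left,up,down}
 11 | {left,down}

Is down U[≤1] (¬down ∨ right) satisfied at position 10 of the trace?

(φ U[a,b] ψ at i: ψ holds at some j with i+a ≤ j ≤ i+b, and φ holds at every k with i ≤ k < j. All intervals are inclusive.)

Need some j in [10,11] with (¬down ∨ right), and down at every k in [10,j-1].
  j=10: (¬down ∨ right) false.
  j=11: (¬down ∨ right) false.
No j in the window works → until fails.

No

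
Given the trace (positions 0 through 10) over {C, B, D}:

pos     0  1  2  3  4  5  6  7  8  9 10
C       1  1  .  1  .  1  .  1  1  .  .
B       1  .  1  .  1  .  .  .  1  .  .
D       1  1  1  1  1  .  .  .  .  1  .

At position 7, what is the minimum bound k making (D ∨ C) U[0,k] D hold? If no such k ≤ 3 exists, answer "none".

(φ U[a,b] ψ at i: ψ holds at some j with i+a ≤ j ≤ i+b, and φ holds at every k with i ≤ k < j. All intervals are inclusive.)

Need earliest j ≥ 7 with D, and (D ∨ C) at every k in [7,j-1].
  j=7: rhs fails.
  j=8: rhs fails.
  j=9: rhs holds; lhs holds on [7,8]. k = 2.

2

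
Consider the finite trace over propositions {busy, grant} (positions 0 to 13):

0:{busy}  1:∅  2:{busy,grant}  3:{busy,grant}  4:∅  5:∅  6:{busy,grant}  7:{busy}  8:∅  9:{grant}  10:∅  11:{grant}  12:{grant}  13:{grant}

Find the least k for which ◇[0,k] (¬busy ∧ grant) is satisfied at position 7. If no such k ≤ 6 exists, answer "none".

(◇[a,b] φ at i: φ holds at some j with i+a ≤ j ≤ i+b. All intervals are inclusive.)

Scan j = 7,8,… for (¬busy ∧ grant):
  j=7: fails
  j=8: fails
  j=9: holds
First hit at j=9, so smallest k = 9-7 = 2.

2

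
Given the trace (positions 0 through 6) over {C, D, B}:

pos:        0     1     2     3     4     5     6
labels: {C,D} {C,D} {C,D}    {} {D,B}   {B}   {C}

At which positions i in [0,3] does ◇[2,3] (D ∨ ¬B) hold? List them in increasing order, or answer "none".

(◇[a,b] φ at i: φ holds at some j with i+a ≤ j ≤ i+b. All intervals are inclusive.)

0, 1, 2, 3

Evaluate at each i in [0,3]:
  i=0: ✓ (witness j=2)
  i=1: ✓ (witness j=3)
  i=2: ✓ (witness j=4)
  i=3: ✓ (witness j=6)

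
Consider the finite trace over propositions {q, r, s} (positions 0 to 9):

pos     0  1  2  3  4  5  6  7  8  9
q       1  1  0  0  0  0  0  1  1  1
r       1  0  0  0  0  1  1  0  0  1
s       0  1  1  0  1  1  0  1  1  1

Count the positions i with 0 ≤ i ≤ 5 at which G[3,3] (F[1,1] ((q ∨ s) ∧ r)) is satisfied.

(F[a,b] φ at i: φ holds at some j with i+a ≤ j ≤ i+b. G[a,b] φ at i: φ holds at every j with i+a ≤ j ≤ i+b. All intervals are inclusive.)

Evaluate at each i in [0,5]:
  i=0: ✗ (fails at j=3)
  i=1: ✓ (all of [4,4])
  i=2: ✗ (fails at j=5)
  i=3: ✗ (fails at j=6)
  i=4: ✗ (fails at j=7)
  i=5: ✓ (all of [8,8])
Positions where it holds: {1, 5} → 2.

2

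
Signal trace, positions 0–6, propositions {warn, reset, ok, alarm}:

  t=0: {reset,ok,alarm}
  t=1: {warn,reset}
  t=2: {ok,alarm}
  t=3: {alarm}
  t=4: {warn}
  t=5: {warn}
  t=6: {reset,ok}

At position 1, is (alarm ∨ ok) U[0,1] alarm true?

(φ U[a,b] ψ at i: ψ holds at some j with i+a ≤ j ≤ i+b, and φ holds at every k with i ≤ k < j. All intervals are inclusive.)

Does not hold

Need some j in [1,2] with alarm, and (alarm ∨ ok) at every k in [1,j-1].
  j=1: alarm false.
  j=2: alarm holds, but (alarm ∨ ok) fails at k=1 → not this j.
No j in the window works → until fails.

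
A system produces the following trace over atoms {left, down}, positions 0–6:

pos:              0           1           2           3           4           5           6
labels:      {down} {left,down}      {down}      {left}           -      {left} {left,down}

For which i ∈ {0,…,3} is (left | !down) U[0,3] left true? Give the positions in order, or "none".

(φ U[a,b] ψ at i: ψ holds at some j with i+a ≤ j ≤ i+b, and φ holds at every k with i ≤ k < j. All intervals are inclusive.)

1, 3

Evaluate at each i in [0,3]:
  i=0: ✗ (lhs fails at k=0 before rhs at j=1)
  i=1: ✓ (rhs at j=1)
  i=2: ✗ (lhs fails at k=2 before rhs at j=3)
  i=3: ✓ (rhs at j=3)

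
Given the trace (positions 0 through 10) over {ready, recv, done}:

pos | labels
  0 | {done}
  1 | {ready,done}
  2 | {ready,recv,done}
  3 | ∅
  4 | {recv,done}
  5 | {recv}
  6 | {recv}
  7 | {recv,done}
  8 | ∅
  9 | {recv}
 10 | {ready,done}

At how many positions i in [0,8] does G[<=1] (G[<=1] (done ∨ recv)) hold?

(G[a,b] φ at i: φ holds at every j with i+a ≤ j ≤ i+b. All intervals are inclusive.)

3

Evaluate at each i in [0,8]:
  i=0: ✓ (all of [0,1])
  i=1: ✗ (fails at j=2)
  i=2: ✗ (fails at j=2)
  i=3: ✗ (fails at j=3)
  i=4: ✓ (all of [4,5])
  i=5: ✓ (all of [5,6])
  i=6: ✗ (fails at j=7)
  i=7: ✗ (fails at j=7)
  i=8: ✗ (fails at j=8)
Positions where it holds: {0, 4, 5} → 3.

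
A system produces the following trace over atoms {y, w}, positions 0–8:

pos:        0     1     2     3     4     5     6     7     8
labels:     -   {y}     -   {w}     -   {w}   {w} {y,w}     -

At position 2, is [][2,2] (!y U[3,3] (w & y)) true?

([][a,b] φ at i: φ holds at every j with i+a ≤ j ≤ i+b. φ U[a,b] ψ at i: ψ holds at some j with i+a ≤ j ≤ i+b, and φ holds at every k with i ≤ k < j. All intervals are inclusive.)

Check (!y U[3,3] (w & y)) at every j in [4,4]:
  j=4: holds
All positions satisfy it → formula holds.

Yes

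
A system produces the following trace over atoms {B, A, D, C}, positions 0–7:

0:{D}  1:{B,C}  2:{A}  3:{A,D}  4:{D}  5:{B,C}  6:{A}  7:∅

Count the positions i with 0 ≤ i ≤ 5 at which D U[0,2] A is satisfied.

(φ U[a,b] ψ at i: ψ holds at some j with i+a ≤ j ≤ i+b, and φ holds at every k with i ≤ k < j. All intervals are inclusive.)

Evaluate at each i in [0,5]:
  i=0: ✗ (lhs fails at k=1 before rhs at j=2)
  i=1: ✗ (lhs fails at k=1 before rhs at j=2)
  i=2: ✓ (rhs at j=2)
  i=3: ✓ (rhs at j=3)
  i=4: ✗ (lhs fails at k=5 before rhs at j=6)
  i=5: ✗ (lhs fails at k=5 before rhs at j=6)
Positions where it holds: {2, 3} → 2.

2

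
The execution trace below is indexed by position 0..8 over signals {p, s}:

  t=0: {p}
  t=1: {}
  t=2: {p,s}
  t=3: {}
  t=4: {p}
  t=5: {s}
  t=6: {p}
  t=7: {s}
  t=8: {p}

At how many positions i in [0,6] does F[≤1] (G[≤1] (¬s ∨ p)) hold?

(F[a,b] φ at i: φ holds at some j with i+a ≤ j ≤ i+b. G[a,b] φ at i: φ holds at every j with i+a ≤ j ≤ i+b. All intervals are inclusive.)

Evaluate at each i in [0,6]:
  i=0: ✓ (witness j=0)
  i=1: ✓ (witness j=1)
  i=2: ✓ (witness j=2)
  i=3: ✓ (witness j=3)
  i=4: ✗ (none in [4,5])
  i=5: ✗ (none in [5,6])
  i=6: ✗ (none in [6,7])
Positions where it holds: {0, 1, 2, 3} → 4.

4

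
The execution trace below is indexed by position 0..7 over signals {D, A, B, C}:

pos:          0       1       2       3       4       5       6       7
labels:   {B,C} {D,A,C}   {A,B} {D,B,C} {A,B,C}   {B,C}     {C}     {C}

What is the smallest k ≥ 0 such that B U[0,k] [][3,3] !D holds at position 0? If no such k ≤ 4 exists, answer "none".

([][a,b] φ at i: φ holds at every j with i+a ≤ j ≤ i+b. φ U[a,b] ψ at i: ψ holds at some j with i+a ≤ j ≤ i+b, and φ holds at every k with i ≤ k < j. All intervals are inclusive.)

Need earliest j ≥ 0 with [][3,3] !D, and B at every k in [0,j-1].
  j=0: rhs fails.
  j=1: rhs holds; lhs holds on [0,0]. k = 1.

1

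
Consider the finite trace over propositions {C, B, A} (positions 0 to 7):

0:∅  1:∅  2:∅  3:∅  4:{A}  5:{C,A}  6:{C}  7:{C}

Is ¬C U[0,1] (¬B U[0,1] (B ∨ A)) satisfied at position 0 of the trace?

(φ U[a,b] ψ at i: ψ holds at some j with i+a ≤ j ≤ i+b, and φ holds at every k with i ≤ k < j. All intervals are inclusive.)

No

Need some j in [0,1] with (¬B U[0,1] (B ∨ A)), and ¬C at every k in [0,j-1].
  j=0: (¬B U[0,1] (B ∨ A)) — fails.
  j=1: (¬B U[0,1] (B ∨ A)) — fails.
No j in the window works → until fails.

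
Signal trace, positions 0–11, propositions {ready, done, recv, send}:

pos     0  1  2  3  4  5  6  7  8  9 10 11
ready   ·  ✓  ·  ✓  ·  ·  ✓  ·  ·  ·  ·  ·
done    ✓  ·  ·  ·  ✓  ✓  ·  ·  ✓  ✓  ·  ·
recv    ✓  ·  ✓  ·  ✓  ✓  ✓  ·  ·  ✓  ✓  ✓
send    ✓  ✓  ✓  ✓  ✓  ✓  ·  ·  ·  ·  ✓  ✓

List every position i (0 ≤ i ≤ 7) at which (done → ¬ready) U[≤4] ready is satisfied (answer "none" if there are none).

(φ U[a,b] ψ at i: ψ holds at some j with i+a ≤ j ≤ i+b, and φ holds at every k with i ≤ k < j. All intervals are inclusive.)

Evaluate at each i in [0,7]:
  i=0: ✓ (rhs at j=1; lhs holds on [0,0])
  i=1: ✓ (rhs at j=1)
  i=2: ✓ (rhs at j=3; lhs holds on [2,2])
  i=3: ✓ (rhs at j=3)
  i=4: ✓ (rhs at j=6; lhs holds on [4,5])
  i=5: ✓ (rhs at j=6; lhs holds on [5,5])
  i=6: ✓ (rhs at j=6)
  i=7: ✗ (no rhs in [7,11])

0, 1, 2, 3, 4, 5, 6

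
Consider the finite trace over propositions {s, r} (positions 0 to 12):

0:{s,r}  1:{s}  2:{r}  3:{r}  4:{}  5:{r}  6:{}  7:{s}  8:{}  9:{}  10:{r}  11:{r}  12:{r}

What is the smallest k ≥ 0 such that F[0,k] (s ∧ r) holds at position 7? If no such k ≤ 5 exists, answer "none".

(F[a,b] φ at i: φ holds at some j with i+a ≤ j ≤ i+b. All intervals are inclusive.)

Scan j = 7,8,… for (s ∧ r):
  j=7: fails
  j=8: fails
  j=9: fails
  j=10: fails
  j=11: fails
  j=12: fails
No j in [7,12] satisfies it → none.

none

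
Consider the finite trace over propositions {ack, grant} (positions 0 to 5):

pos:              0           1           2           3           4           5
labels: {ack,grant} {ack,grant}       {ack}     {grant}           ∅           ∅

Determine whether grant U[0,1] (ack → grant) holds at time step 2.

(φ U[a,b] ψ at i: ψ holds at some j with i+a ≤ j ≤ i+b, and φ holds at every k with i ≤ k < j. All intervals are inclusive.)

No

Need some j in [2,3] with (ack → grant), and grant at every k in [2,j-1].
  j=2: (ack → grant) false.
  j=3: (ack → grant) holds, but grant fails at k=2 → not this j.
No j in the window works → until fails.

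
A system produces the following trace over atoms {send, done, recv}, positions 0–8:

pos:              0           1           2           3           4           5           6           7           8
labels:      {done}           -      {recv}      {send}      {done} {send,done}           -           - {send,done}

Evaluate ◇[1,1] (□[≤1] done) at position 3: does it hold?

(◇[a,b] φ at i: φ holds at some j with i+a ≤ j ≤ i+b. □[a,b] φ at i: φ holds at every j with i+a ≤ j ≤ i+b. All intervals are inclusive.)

Check □[≤1] done at each j in [4,4]:
  j=4: holds on [4,5]
Found at j=4 → formula holds.

Yes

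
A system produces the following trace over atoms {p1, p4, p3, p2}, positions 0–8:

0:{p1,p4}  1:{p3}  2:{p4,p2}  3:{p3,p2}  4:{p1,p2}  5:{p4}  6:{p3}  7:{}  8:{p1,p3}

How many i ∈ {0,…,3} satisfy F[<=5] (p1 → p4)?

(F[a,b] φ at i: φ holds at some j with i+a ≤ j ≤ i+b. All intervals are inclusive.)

Evaluate at each i in [0,3]:
  i=0: ✓ (witness j=0)
  i=1: ✓ (witness j=1)
  i=2: ✓ (witness j=2)
  i=3: ✓ (witness j=3)
Positions where it holds: {0, 1, 2, 3} → 4.

4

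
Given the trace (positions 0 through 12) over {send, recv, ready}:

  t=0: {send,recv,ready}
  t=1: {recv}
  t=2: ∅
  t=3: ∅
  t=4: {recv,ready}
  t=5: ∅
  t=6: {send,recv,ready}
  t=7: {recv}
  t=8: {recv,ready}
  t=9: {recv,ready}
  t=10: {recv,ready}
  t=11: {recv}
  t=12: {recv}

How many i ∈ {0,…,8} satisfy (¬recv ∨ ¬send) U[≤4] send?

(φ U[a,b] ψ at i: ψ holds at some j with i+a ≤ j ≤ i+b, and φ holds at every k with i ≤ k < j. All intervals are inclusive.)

Evaluate at each i in [0,8]:
  i=0: ✓ (rhs at j=0)
  i=1: ✗ (no rhs in [1,5])
  i=2: ✓ (rhs at j=6; lhs holds on [2,5])
  i=3: ✓ (rhs at j=6; lhs holds on [3,5])
  i=4: ✓ (rhs at j=6; lhs holds on [4,5])
  i=5: ✓ (rhs at j=6; lhs holds on [5,5])
  i=6: ✓ (rhs at j=6)
  i=7: ✗ (no rhs in [7,11])
  i=8: ✗ (no rhs in [8,12])
Positions where it holds: {0, 2, 3, 4, 5, 6} → 6.

6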